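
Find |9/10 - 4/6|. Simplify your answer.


Simplify: 9/10 = 9/10 and 4/6 = 2/3
Find common denominator: LCD = 30
Convert: 27/30 and 20/30
Difference = |27 - 20|/30 = 7/30
Simplified = 7/30

7/30


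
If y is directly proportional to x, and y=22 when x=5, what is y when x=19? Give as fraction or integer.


Direct proportion: y = kx
Find k: k = 22/5 = 22/5
Compute y at x=19: y = 22/5 * 19
y = 418/5

418/5


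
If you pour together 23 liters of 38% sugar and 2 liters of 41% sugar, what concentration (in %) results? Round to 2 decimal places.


Solute in mixture 1 = 38% of 23 L = 23*38/100 = 437/50 L
Solute in mixture 2 = 41% of 2 L = 2*41/100 = 41/50 L
Total solute = 437/50 + 41/50 = 239/25 L
Total volume = 23 + 2 = 25 L
Final concentration = 239/25/25 * 100 = 38.24%

38.24


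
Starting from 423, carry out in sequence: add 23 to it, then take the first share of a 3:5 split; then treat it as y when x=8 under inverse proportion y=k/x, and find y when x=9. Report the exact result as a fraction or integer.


Start with 423.
Step 1: Add 23: 423+23=446; split 3:5 first = 446*3/8 = 669/4
Step 2: Inverse prop: k = (669/4)*8; new y = k/9 = 669/4*8/9 = 446/3
Final result = 446/3

446/3


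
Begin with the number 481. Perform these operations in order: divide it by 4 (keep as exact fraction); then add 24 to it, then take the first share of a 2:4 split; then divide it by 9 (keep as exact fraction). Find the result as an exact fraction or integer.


Start with 481.
Step 1: Divide by 4: 481 / 4 = 481/4
Step 2: Add 24: 481/4+24=577/4; split 2:4 first = 577/4*2/6 = 577/12
Step 3: Divide by 9: 577/12 / 9 = 577/108
Final result = 577/108

577/108


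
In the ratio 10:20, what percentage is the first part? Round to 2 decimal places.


Total parts = 10 + 20 = 30
First part fraction = 10/30
Percentage = (10/30) * 100
= 0.333333 * 100
= 33.33%

33.33


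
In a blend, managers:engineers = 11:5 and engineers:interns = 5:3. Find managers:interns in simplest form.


Given a:b = 11:5 and b:c = 5:3
Make b consistent. Multiply first ratio by 5: a:b = 55:25
Multiply second ratio by 5: b:c = 25:15
Now b = 25 in both, so a:b:c = 55:25:15
Therefore a:c = 55:15
Simplify by GCD: a:c = 11:3

11:3


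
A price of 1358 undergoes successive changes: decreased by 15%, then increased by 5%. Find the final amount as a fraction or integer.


Start: 1358
Step 1: decrease by 15% => multiply by 85/100
  1358 * 85/100 = 11543/10
Step 2: increase by 5% => multiply by 105/100
  11543/10 * 105/100 = 242403/200
Final value = 242403/200

242403/200


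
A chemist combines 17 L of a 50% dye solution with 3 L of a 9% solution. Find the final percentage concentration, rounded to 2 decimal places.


Solute in mixture 1 = 50% of 17 L = 17*50/100 = 17/2 L
Solute in mixture 2 = 9% of 3 L = 3*9/100 = 27/100 L
Total solute = 17/2 + 27/100 = 877/100 L
Total volume = 17 + 3 = 20 L
Final concentration = 877/100/20 * 100 = 43.85%

43.85


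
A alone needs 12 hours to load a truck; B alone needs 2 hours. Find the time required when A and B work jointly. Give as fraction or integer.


Rate of A = 1/12 job per hour
Rate of B = 1/2 job per hour
Combined rate = 1/12 + 1/2
Find common denominator: (2 + 12)/(12*2) = 14/24
Combined rate = 7/12 job per hour
Time together = 1 / (7/12) = 12/7 hours

12/7


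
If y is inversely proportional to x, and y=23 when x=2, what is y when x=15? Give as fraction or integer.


Inverse proportion: y = k/x
Find k: k = 2 * 23 = 46
Compute y at x=15: y = 46/15
y = 46/15

46/15


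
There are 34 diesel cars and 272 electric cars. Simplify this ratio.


Find GCD(34, 272)
GCD = 34
Divide both by 34: 34/34 = 1, 272/34 = 8
Simplified ratio = 1:8

1:8


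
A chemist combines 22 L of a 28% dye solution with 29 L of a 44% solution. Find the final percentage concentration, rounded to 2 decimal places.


Solute in mixture 1 = 28% of 22 L = 22*28/100 = 154/25 L
Solute in mixture 2 = 44% of 29 L = 29*44/100 = 319/25 L
Total solute = 154/25 + 319/25 = 473/25 L
Total volume = 22 + 29 = 51 L
Final concentration = 473/25/51 * 100 = 37.10%

37.10


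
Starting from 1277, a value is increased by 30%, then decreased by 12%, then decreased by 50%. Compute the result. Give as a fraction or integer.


Start: 1277
Step 1: increase by 30% => multiply by 130/100
  1277 * 130/100 = 16601/10
Step 2: decrease by 12% => multiply by 88/100
  16601/10 * 88/100 = 182611/125
Step 3: decrease by 50% => multiply by 50/100
  182611/125 * 50/100 = 182611/250
Final value = 182611/250

182611/250


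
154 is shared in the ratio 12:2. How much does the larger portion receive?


Total parts = 12 + 2 = 14
Value per part = 154 / 14 = 11
First share = 12 * 11 = 132
Second share = 2 * 11 = 22
Larger share = 132

132


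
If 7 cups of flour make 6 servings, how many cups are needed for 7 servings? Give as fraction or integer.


Original: 7 cups for 6 servings
Target servings = 7
Scaling factor = 7/6
New amount = 7 * 7/6
= 49/6
= 49/6 cups

49/6


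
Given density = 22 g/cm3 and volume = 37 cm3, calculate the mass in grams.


Using mass = density * volume
Density = 22 g/cm3
Volume = 37 cm3
Mass = 22 * 37
= 814 g

814


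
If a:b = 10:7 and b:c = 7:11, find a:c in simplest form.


Given a:b = 10:7 and b:c = 7:11
Make b consistent. Multiply first ratio by 7: a:b = 70:49
Multiply second ratio by 7: b:c = 49:77
Now b = 49 in both, so a:b:c = 70:49:77
Therefore a:c = 70:77
Simplify by GCD: a:c = 10:11

10:11


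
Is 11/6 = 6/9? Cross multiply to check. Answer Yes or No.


Cross multiply to check 11/6 = 6/9
Left cross product: 11 * 9 = 99
Right cross product: 6 * 6 = 36
99 != 36
Not equal, so proportions differ => No

No


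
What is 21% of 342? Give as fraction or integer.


Compute 21% of 342
Convert percentage: 21% = 21/100
Multiply: 342 * 21/100
= 7182/100
= 3591/50

3591/50


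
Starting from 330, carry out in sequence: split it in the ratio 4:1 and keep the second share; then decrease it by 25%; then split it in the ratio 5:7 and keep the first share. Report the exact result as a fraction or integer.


Start with 330.
Step 1: Split 4:1, second share = 330 * 1/5 = 66
Step 2: Decrease by 25%: 66 * 75/100 = 99/2
Step 3: Split 5:7, first share = 99/2 * 5/12 = 165/8
Final result = 165/8

165/8


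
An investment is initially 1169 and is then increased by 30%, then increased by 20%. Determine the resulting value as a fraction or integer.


Start: 1169
Step 1: increase by 30% => multiply by 130/100
  1169 * 130/100 = 15197/10
Step 2: increase by 20% => multiply by 120/100
  15197/10 * 120/100 = 45591/25
Final value = 45591/25

45591/25


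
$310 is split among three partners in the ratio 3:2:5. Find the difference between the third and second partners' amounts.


Total parts = 3 + 2 + 5 = 10
Value per part = 310 / 10 = 31
Shares: 3*31=93, 2*31=62, 5*31=155
Third share = 155, second share = 62
Difference = |155 - 62| = 93

93


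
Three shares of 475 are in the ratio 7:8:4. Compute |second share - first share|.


Total parts = 7 + 8 + 4 = 19
Value per part = 475 / 19 = 25
Shares: 7*25=175, 8*25=200, 4*25=100
Second share = 200, first share = 175
Difference = |200 - 175| = 25

25


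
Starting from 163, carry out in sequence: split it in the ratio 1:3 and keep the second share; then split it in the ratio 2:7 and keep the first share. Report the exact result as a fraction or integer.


Start with 163.
Step 1: Split 1:3, second share = 163 * 3/4 = 489/4
Step 2: Split 2:7, first share = 489/4 * 2/9 = 163/6
Final result = 163/6

163/6


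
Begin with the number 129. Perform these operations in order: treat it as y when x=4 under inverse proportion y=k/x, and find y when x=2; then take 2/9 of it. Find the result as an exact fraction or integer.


Start with 129.
Step 1: Inverse prop: k = (129)*4; new y = k/2 = 129*4/2 = 258
Step 2: Take 2/9: 258 * 2/9 = 172/3
Final result = 172/3

172/3


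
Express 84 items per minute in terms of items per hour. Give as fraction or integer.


Converting from per minute to per hour
Rate = 84 items per minute
Multiply by 60: 84 * 60
= 5040 items per hour

5040


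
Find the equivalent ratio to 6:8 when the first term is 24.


Original ratio: 6:8
First term target: 24
Scale factor = 24 / 6 = 4
Multiply second term: 8 * 4 = 32
Equivalent ratio = 24:32

24:32


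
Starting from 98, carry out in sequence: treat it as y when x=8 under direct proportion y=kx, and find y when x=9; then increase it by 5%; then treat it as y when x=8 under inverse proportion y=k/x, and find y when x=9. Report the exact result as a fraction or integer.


Start with 98.
Step 1: Direct prop: k = (98)/8; new y = k*9 = 98*9/8 = 441/4
Step 2: Increase by 5%: 441/4 * 105/100 = 9261/80
Step 3: Inverse prop: k = (9261/80)*8; new y = k/9 = 9261/80*8/9 = 1029/10
Final result = 1029/10

1029/10


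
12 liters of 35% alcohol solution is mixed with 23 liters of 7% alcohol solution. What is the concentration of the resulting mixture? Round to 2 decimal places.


Solute in mixture 1 = 35% of 12 L = 12*35/100 = 21/5 L
Solute in mixture 2 = 7% of 23 L = 23*7/100 = 161/100 L
Total solute = 21/5 + 161/100 = 581/100 L
Total volume = 12 + 23 = 35 L
Final concentration = 581/100/35 * 100 = 16.60%

16.60


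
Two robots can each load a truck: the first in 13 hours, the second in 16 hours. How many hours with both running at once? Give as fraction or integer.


Rate of A = 1/13 job per hour
Rate of B = 1/16 job per hour
Combined rate = 1/13 + 1/16
Find common denominator: (16 + 13)/(13*16) = 29/208
Combined rate = 29/208 job per hour
Time together = 1 / (29/208) = 208/29 hours

208/29


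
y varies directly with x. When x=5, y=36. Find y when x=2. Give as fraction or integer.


Direct proportion: y = kx
Find k: k = 36/5 = 36/5
Compute y at x=2: y = 36/5 * 2
y = 72/5

72/5


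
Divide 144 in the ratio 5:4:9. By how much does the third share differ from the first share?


Total parts = 5 + 4 + 9 = 18
Value per part = 144 / 18 = 8
Shares: 5*8=40, 4*8=32, 9*8=72
Third share = 72, first share = 40
Difference = |72 - 40| = 32

32


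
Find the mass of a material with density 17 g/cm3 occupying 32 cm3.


Using mass = density * volume
Density = 17 g/cm3
Volume = 32 cm3
Mass = 17 * 32
= 544 g

544


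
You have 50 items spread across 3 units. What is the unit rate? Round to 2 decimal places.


Total items = 50
Number of units = 3
Unit rate = 50 / 3
= 16.67 items per unit

16.67


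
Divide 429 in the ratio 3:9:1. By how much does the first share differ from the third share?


Total parts = 3 + 9 + 1 = 13
Value per part = 429 / 13 = 33
Shares: 3*33=99, 9*33=297, 1*33=33
First share = 99, third share = 33
Difference = |99 - 33| = 66

66


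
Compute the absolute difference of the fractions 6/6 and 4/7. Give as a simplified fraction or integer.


Simplify: 6/6 = 1 and 4/7 = 4/7
Find common denominator: LCD = 7
Convert: 7/7 and 4/7
Difference = |7 - 4|/7 = 3/7
Simplified = 3/7

3/7


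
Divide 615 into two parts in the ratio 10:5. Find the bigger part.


Total parts = 10 + 5 = 15
Value per part = 615 / 15 = 41
First share = 10 * 41 = 410
Second share = 5 * 41 = 205
Larger share = 410

410


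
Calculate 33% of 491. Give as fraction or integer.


Compute 33% of 491
Convert percentage: 33% = 33/100
Multiply: 491 * 33/100
= 16203/100
= 16203/100

16203/100


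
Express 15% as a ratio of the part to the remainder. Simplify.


Part = 15%, Remainder = 85%
Ratio = 15:85
GCD(15, 85) = 5
Simplify: 3:17 = 3:17

3:17


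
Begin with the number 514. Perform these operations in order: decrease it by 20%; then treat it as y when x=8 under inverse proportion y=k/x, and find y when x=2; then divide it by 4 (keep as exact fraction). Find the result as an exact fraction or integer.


Start with 514.
Step 1: Decrease by 20%: 514 * 80/100 = 2056/5
Step 2: Inverse prop: k = (2056/5)*8; new y = k/2 = 2056/5*8/2 = 8224/5
Step 3: Divide by 4: 8224/5 / 4 = 2056/5
Final result = 2056/5

2056/5


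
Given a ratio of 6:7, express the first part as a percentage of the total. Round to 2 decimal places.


Total parts = 6 + 7 = 13
First part fraction = 6/13
Percentage = (6/13) * 100
= 0.461538 * 100
= 46.15%

46.15


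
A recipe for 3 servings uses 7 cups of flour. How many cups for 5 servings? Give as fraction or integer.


Original: 7 cups for 3 servings
Target servings = 5
Scaling factor = 5/3
New amount = 7 * 5/3
= 35/3
= 35/3 cups

35/3


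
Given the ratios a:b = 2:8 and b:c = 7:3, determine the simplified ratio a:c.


Given a:b = 2:8 and b:c = 7:3
Make b consistent. Multiply first ratio by 7: a:b = 14:56
Multiply second ratio by 8: b:c = 56:24
Now b = 56 in both, so a:b:c = 14:56:24
Therefore a:c = 14:24
Simplify by GCD: a:c = 7:12

7:12


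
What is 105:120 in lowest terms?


Find GCD(105, 120)
GCD = 15
Divide both by 15: 105/15 = 7, 120/15 = 8
Simplified ratio = 7:8

7:8


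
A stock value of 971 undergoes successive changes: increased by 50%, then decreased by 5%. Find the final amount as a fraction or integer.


Start: 971
Step 1: increase by 50% => multiply by 150/100
  971 * 150/100 = 2913/2
Step 2: decrease by 5% => multiply by 95/100
  2913/2 * 95/100 = 55347/40
Final value = 55347/40

55347/40


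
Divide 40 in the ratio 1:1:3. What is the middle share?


Ratio = 1:1:3
Total parts = 1 + 1 + 3 = 5
Value per part = 40 / 5 = 8
First share = 1 * 8 = 8
Middle share = 1 * 8 = 8
Third share = 3 * 8 = 24

8


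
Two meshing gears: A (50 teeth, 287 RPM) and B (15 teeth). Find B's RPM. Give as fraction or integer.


Gear ratio: teeth_A * RPM_A = teeth_B * RPM_B
50 * 287 = 15 * RPM_B
14350 = 15 * RPM_B
RPM_B = 14350 / 15
RPM_B = 2870/3

2870/3


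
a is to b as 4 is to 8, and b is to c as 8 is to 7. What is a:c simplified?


Given a:b = 4:8 and b:c = 8:7
Make b consistent. Multiply first ratio by 8: a:b = 32:64
Multiply second ratio by 8: b:c = 64:56
Now b = 64 in both, so a:b:c = 32:64:56
Therefore a:c = 32:56
Simplify by GCD: a:c = 4:7

4:7


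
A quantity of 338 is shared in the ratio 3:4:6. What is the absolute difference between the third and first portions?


Total parts = 3 + 4 + 6 = 13
Value per part = 338 / 13 = 26
Shares: 3*26=78, 4*26=104, 6*26=156
Third share = 156, first share = 78
Difference = |156 - 78| = 78

78


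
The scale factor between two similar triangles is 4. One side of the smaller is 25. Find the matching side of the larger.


Similar triangles have proportional sides
Scale factor = 4
Smaller side = 25
Corresponding larger side = 25 * 4
= 100

100


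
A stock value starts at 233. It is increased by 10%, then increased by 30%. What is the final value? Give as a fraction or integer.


Start: 233
Step 1: increase by 10% => multiply by 110/100
  233 * 110/100 = 2563/10
Step 2: increase by 30% => multiply by 130/100
  2563/10 * 130/100 = 33319/100
Final value = 33319/100

33319/100


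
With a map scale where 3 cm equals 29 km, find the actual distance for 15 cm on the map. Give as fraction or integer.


Map scale: 3 cm = 29 km
Measured distance on map = 15 cm
Set up proportion: 15 * 29 / 3
= 435 / 3
= 145 km

145


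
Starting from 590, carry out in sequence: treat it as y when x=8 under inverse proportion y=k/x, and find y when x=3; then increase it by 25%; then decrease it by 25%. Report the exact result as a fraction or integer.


Start with 590.
Step 1: Inverse prop: k = (590)*8; new y = k/3 = 590*8/3 = 4720/3
Step 2: Increase by 25%: 4720/3 * 125/100 = 5900/3
Step 3: Decrease by 25%: 5900/3 * 75/100 = 1475
Final result = 1475

1475


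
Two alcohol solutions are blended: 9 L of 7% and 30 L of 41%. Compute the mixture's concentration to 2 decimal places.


Solute in mixture 1 = 7% of 9 L = 9*7/100 = 63/100 L
Solute in mixture 2 = 41% of 30 L = 30*41/100 = 123/10 L
Total solute = 63/100 + 123/10 = 1293/100 L
Total volume = 9 + 30 = 39 L
Final concentration = 1293/100/39 * 100 = 33.15%

33.15


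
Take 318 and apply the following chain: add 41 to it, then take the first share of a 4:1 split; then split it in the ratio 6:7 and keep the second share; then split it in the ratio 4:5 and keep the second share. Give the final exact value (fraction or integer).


Start with 318.
Step 1: Add 41: 318+41=359; split 4:1 first = 359*4/5 = 1436/5
Step 2: Split 6:7, second share = 1436/5 * 7/13 = 10052/65
Step 3: Split 4:5, second share = 10052/65 * 5/9 = 10052/117
Final result = 10052/117

10052/117


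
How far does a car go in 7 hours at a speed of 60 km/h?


Using distance = speed * time
Speed = 60 km/h
Time = 7 hours
Distance = 60 * 7
= 420 km

420


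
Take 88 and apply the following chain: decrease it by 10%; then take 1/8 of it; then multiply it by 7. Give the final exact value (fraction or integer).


Start with 88.
Step 1: Decrease by 10%: 88 * 90/100 = 396/5
Step 2: Take 1/8: 396/5 * 1/8 = 99/10
Step 3: Multiply by 7: 99/10 * 7 = 693/10
Final result = 693/10

693/10


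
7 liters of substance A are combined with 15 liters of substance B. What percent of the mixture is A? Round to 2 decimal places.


Volume of A = 7 L
Volume of B = 15 L
Total volume = 7 + 15 = 22 L
Percentage of A = (7/22) * 100
= 31.82%

31.82


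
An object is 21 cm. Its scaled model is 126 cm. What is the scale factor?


Original length = 21 cm
Scaled length = 126 cm
Scale factor = 126 / 21
= 6

6


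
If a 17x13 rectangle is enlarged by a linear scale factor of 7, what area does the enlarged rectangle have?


Original dimensions: 17 x 13
Enlargement factor = 7
New width = 17 * 7 = 119
New height = 13 * 7 = 91
New area = 119 * 91 = 10829

10829


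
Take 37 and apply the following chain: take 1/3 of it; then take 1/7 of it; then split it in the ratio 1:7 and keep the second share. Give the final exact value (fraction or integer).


Start with 37.
Step 1: Take 1/3: 37 * 1/3 = 37/3
Step 2: Take 1/7: 37/3 * 1/7 = 37/21
Step 3: Split 1:7, second share = 37/21 * 7/8 = 37/24
Final result = 37/24

37/24


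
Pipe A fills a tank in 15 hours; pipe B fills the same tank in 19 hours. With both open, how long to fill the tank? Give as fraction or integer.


Rate of A = 1/15 job per hour
Rate of B = 1/19 job per hour
Combined rate = 1/15 + 1/19
Find common denominator: (19 + 15)/(15*19) = 34/285
Combined rate = 34/285 job per hour
Time together = 1 / (34/285) = 285/34 hours

285/34


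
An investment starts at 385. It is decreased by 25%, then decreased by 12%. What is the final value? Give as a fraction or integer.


Start: 385
Step 1: decrease by 25% => multiply by 75/100
  385 * 75/100 = 1155/4
Step 2: decrease by 12% => multiply by 88/100
  1155/4 * 88/100 = 2541/10
Final value = 2541/10

2541/10


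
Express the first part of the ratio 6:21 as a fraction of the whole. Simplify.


Total parts = 6 + 21 = 27
First part fraction = 6/27
Simplify: 6/27 = 2/9

2/9


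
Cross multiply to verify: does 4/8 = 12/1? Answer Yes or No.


Cross multiply to check 4/8 = 12/1
Left cross product: 4 * 1 = 4
Right cross product: 8 * 12 = 96
4 != 96
Not equal, so proportions differ => No

No


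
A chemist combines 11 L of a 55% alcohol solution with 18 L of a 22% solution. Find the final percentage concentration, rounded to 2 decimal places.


Solute in mixture 1 = 55% of 11 L = 11*55/100 = 121/20 L
Solute in mixture 2 = 22% of 18 L = 18*22/100 = 99/25 L
Total solute = 121/20 + 99/25 = 1001/100 L
Total volume = 11 + 18 = 29 L
Final concentration = 1001/100/29 * 100 = 34.52%

34.52


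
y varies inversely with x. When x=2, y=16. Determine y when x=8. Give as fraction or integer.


Inverse proportion: y = k/x
Find k: k = 2 * 16 = 32
Compute y at x=8: y = 32/8
y = 4

4


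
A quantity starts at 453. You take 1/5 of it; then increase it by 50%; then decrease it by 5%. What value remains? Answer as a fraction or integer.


Start with 453.
Step 1: Take 1/5: 453 * 1/5 = 453/5
Step 2: Increase by 50%: 453/5 * 150/100 = 1359/10
Step 3: Decrease by 5%: 1359/10 * 95/100 = 25821/200
Final result = 25821/200

25821/200


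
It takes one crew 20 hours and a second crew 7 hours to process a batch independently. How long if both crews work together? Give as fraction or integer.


Rate of A = 1/20 job per hour
Rate of B = 1/7 job per hour
Combined rate = 1/20 + 1/7
Find common denominator: (7 + 20)/(20*7) = 27/140
Combined rate = 27/140 job per hour
Time together = 1 / (27/140) = 140/27 hours

140/27


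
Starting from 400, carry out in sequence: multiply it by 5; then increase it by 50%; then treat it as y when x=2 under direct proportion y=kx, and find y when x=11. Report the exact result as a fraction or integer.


Start with 400.
Step 1: Multiply by 5: 400 * 5 = 2000
Step 2: Increase by 50%: 2000 * 150/100 = 3000
Step 3: Direct prop: k = (3000)/2; new y = k*11 = 3000*11/2 = 16500
Final result = 16500

16500


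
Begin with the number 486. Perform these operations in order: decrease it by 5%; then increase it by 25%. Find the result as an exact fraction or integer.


Start with 486.
Step 1: Decrease by 5%: 486 * 95/100 = 4617/10
Step 2: Increase by 25%: 4617/10 * 125/100 = 4617/8
Final result = 4617/8

4617/8


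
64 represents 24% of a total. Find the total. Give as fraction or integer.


Given: 64 is 24% of the whole
Set up: 64 = 24/100 * whole
whole = 64 * 100 / 24
whole = 6400 / 24
whole = 800/3

800/3


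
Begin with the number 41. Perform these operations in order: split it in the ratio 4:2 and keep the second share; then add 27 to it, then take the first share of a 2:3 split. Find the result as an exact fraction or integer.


Start with 41.
Step 1: Split 4:2, second share = 41 * 2/6 = 41/3
Step 2: Add 27: 41/3+27=122/3; split 2:3 first = 122/3*2/5 = 244/15
Final result = 244/15

244/15


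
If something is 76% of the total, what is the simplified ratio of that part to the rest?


Part = 76%, Remainder = 24%
Ratio = 76:24
GCD(76, 24) = 4
Simplify: 19:6 = 19:6

19:6


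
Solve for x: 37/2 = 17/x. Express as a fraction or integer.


Setting up: 37/2 = 17/x
Cross multiply: 37 * x = 2 * 17
37x = 34
x = 34/37
x = 34/37

34/37


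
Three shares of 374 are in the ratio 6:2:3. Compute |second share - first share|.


Total parts = 6 + 2 + 3 = 11
Value per part = 374 / 11 = 34
Shares: 6*34=204, 2*34=68, 3*34=102
Second share = 68, first share = 204
Difference = |68 - 204| = 136

136


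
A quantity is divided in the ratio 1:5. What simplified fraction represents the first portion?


Total parts = 1 + 5 = 6
First part fraction = 1/6
Simplify: 1/6 = 1/6

1/6


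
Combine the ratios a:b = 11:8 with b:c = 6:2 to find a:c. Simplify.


Given a:b = 11:8 and b:c = 6:2
Make b consistent. Multiply first ratio by 6: a:b = 66:48
Multiply second ratio by 8: b:c = 48:16
Now b = 48 in both, so a:b:c = 66:48:16
Therefore a:c = 66:16
Simplify by GCD: a:c = 33:8

33:8


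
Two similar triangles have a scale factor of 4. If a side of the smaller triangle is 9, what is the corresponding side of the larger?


Similar triangles have proportional sides
Scale factor = 4
Smaller side = 9
Corresponding larger side = 9 * 4
= 36

36


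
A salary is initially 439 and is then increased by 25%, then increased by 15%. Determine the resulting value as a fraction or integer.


Start: 439
Step 1: increase by 25% => multiply by 125/100
  439 * 125/100 = 2195/4
Step 2: increase by 15% => multiply by 115/100
  2195/4 * 115/100 = 10097/16
Final value = 10097/16

10097/16


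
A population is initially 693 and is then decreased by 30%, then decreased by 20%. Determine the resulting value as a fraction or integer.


Start: 693
Step 1: decrease by 30% => multiply by 70/100
  693 * 70/100 = 4851/10
Step 2: decrease by 20% => multiply by 80/100
  4851/10 * 80/100 = 9702/25
Final value = 9702/25

9702/25


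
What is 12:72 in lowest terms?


Find GCD(12, 72)
GCD = 12
Divide both by 12: 12/12 = 1, 72/12 = 6
Simplified ratio = 1:6

1:6


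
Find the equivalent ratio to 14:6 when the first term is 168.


Original ratio: 14:6
First term target: 168
Scale factor = 168 / 14 = 12
Multiply second term: 6 * 12 = 72
Equivalent ratio = 168:72

168:72


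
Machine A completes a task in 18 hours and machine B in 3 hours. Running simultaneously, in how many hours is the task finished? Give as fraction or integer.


Rate of A = 1/18 job per hour
Rate of B = 1/3 job per hour
Combined rate = 1/18 + 1/3
Find common denominator: (3 + 18)/(18*3) = 21/54
Combined rate = 7/18 job per hour
Time together = 1 / (7/18) = 18/7 hours

18/7


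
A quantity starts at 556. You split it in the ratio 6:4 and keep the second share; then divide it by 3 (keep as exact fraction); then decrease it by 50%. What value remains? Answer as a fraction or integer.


Start with 556.
Step 1: Split 6:4, second share = 556 * 4/10 = 1112/5
Step 2: Divide by 3: 1112/5 / 3 = 1112/15
Step 3: Decrease by 50%: 1112/15 * 50/100 = 556/15
Final result = 556/15

556/15


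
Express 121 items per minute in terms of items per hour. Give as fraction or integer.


Converting from per minute to per hour
Rate = 121 items per minute
Multiply by 60: 121 * 60
= 7260 items per hour

7260


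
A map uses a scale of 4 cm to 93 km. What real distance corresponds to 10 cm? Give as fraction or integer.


Map scale: 4 cm = 93 km
Measured distance on map = 10 cm
Set up proportion: 10 * 93 / 4
= 930 / 4
= 465/2 km

465/2


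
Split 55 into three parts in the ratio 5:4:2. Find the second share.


Ratio = 5:4:2
Total parts = 5 + 4 + 2 = 11
Value per part = 55 / 11 = 5
First share = 5 * 5 = 25
Middle share = 4 * 5 = 20
Third share = 2 * 5 = 10

20


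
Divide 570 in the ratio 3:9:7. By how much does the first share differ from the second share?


Total parts = 3 + 9 + 7 = 19
Value per part = 570 / 19 = 30
Shares: 3*30=90, 9*30=270, 7*30=210
First share = 90, second share = 270
Difference = |90 - 270| = 180

180


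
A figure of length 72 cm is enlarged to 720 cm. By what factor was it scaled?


Original length = 72 cm
Scaled length = 720 cm
Scale factor = 720 / 72
= 10

10


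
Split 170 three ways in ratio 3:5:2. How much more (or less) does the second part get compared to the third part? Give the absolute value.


Total parts = 3 + 5 + 2 = 10
Value per part = 170 / 10 = 17
Shares: 3*17=51, 5*17=85, 2*17=34
Second share = 85, third share = 34
Difference = |85 - 34| = 51

51


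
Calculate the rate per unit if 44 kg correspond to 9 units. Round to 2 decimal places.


Total kg = 44
Number of units = 9
Unit rate = 44 / 9
= 4.89 kg per unit

4.89


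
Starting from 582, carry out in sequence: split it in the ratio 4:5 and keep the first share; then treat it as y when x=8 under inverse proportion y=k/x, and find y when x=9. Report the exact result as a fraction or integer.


Start with 582.
Step 1: Split 4:5, first share = 582 * 4/9 = 776/3
Step 2: Inverse prop: k = (776/3)*8; new y = k/9 = 776/3*8/9 = 6208/27
Final result = 6208/27

6208/27


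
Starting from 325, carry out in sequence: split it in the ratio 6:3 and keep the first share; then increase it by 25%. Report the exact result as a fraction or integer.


Start with 325.
Step 1: Split 6:3, first share = 325 * 6/9 = 650/3
Step 2: Increase by 25%: 650/3 * 125/100 = 1625/6
Final result = 1625/6

1625/6


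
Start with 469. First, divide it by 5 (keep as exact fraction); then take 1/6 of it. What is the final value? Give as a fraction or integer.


Start with 469.
Step 1: Divide by 5: 469 / 5 = 469/5
Step 2: Take 1/6: 469/5 * 1/6 = 469/30
Final result = 469/30

469/30


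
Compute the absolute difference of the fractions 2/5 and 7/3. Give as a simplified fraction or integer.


Simplify: 2/5 = 2/5 and 7/3 = 7/3
Find common denominator: LCD = 15
Convert: 6/15 and 35/15
Difference = |6 - 35|/15 = 29/15
Simplified = 29/15

29/15


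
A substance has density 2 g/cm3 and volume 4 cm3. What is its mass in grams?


Using mass = density * volume
Density = 2 g/cm3
Volume = 4 cm3
Mass = 2 * 4
= 8 g

8


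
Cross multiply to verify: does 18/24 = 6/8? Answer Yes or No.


Cross multiply to check 18/24 = 6/8
Left cross product: 18 * 8 = 144
Right cross product: 24 * 6 = 144
144 = 144
Equal, so proportions match => Yes

Yes


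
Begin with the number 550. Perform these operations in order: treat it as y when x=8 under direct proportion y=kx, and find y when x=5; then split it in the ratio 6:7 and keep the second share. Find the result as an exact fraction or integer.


Start with 550.
Step 1: Direct prop: k = (550)/8; new y = k*5 = 550*5/8 = 1375/4
Step 2: Split 6:7, second share = 1375/4 * 7/13 = 9625/52
Final result = 9625/52

9625/52


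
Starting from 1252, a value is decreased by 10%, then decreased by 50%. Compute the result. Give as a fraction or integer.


Start: 1252
Step 1: decrease by 10% => multiply by 90/100
  1252 * 90/100 = 5634/5
Step 2: decrease by 50% => multiply by 50/100
  5634/5 * 50/100 = 2817/5
Final value = 2817/5

2817/5


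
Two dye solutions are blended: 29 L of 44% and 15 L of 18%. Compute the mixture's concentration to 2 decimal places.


Solute in mixture 1 = 44% of 29 L = 29*44/100 = 319/25 L
Solute in mixture 2 = 18% of 15 L = 15*18/100 = 27/10 L
Total solute = 319/25 + 27/10 = 773/50 L
Total volume = 29 + 15 = 44 L
Final concentration = 773/50/44 * 100 = 35.14%

35.14


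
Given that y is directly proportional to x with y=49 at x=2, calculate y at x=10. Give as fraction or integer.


Direct proportion: y = kx
Find k: k = 49/2 = 49/2
Compute y at x=10: y = 49/2 * 10
y = 245

245


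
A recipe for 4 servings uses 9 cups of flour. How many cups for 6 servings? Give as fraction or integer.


Original: 9 cups for 4 servings
Target servings = 6
Scaling factor = 6/4
New amount = 9 * 6/4
= 54/4
= 27/2 cups

27/2


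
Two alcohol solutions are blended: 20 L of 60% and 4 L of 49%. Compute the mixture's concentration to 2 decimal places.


Solute in mixture 1 = 60% of 20 L = 20*60/100 = 12 L
Solute in mixture 2 = 49% of 4 L = 4*49/100 = 49/25 L
Total solute = 12 + 49/25 = 349/25 L
Total volume = 20 + 4 = 24 L
Final concentration = 349/25/24 * 100 = 58.17%

58.17


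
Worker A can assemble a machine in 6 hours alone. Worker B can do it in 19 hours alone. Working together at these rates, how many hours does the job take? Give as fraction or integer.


Rate of A = 1/6 job per hour
Rate of B = 1/19 job per hour
Combined rate = 1/6 + 1/19
Find common denominator: (19 + 6)/(6*19) = 25/114
Combined rate = 25/114 job per hour
Time together = 1 / (25/114) = 114/25 hours

114/25


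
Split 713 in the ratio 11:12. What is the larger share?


Total parts = 11 + 12 = 23
Value per part = 713 / 23 = 31
First share = 11 * 31 = 341
Second share = 12 * 31 = 372
Larger share = 372

372


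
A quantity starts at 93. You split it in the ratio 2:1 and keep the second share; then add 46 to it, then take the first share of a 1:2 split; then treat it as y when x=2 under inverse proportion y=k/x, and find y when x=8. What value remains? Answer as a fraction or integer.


Start with 93.
Step 1: Split 2:1, second share = 93 * 1/3 = 31
Step 2: Add 46: 31+46=77; split 1:2 first = 77*1/3 = 77/3
Step 3: Inverse prop: k = (77/3)*2; new y = k/8 = 77/3*2/8 = 77/12
Final result = 77/12

77/12


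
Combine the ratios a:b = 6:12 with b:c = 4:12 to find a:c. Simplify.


Given a:b = 6:12 and b:c = 4:12
Make b consistent. Multiply first ratio by 4: a:b = 24:48
Multiply second ratio by 12: b:c = 48:144
Now b = 48 in both, so a:b:c = 24:48:144
Therefore a:c = 24:144
Simplify by GCD: a:c = 1:6

1:6


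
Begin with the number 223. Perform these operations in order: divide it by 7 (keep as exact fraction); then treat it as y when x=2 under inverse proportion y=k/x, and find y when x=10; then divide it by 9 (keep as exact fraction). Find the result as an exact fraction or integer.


Start with 223.
Step 1: Divide by 7: 223 / 7 = 223/7
Step 2: Inverse prop: k = (223/7)*2; new y = k/10 = 223/7*2/10 = 223/35
Step 3: Divide by 9: 223/35 / 9 = 223/315
Final result = 223/315

223/315


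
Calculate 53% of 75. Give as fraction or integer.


Compute 53% of 75
Convert percentage: 53% = 53/100
Multiply: 75 * 53/100
= 3975/100
= 159/4

159/4


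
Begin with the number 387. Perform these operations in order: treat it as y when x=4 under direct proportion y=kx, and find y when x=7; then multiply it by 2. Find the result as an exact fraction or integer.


Start with 387.
Step 1: Direct prop: k = (387)/4; new y = k*7 = 387*7/4 = 2709/4
Step 2: Multiply by 2: 2709/4 * 2 = 2709/2
Final result = 2709/2

2709/2


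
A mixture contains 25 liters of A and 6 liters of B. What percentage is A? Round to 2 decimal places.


Volume of A = 25 L
Volume of B = 6 L
Total volume = 25 + 6 = 31 L
Percentage of A = (25/31) * 100
= 80.65%

80.65


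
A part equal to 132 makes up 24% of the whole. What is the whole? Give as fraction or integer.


Given: 132 is 24% of the whole
Set up: 132 = 24/100 * whole
whole = 132 * 100 / 24
whole = 13200 / 24
whole = 550

550


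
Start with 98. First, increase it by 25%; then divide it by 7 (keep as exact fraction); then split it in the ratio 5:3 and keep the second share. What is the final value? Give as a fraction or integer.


Start with 98.
Step 1: Increase by 25%: 98 * 125/100 = 245/2
Step 2: Divide by 7: 245/2 / 7 = 35/2
Step 3: Split 5:3, second share = 35/2 * 3/8 = 105/16
Final result = 105/16

105/16


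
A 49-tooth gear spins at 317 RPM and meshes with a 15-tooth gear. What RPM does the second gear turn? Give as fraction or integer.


Gear ratio: teeth_A * RPM_A = teeth_B * RPM_B
49 * 317 = 15 * RPM_B
15533 = 15 * RPM_B
RPM_B = 15533 / 15
RPM_B = 15533/15

15533/15


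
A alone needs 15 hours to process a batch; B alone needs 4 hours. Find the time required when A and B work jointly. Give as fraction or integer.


Rate of A = 1/15 job per hour
Rate of B = 1/4 job per hour
Combined rate = 1/15 + 1/4
Find common denominator: (4 + 15)/(15*4) = 19/60
Combined rate = 19/60 job per hour
Time together = 1 / (19/60) = 60/19 hours

60/19


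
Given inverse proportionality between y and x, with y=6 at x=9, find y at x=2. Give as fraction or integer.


Inverse proportion: y = k/x
Find k: k = 9 * 6 = 54
Compute y at x=2: y = 54/2
y = 27

27


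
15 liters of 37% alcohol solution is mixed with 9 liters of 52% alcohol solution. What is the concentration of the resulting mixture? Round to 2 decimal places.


Solute in mixture 1 = 37% of 15 L = 15*37/100 = 111/20 L
Solute in mixture 2 = 52% of 9 L = 9*52/100 = 117/25 L
Total solute = 111/20 + 117/25 = 1023/100 L
Total volume = 15 + 9 = 24 L
Final concentration = 1023/100/24 * 100 = 42.63%

42.63


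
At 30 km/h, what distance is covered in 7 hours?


Using distance = speed * time
Speed = 30 km/h
Time = 7 hours
Distance = 30 * 7
= 210 km

210


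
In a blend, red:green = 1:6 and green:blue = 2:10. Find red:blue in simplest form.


Given a:b = 1:6 and b:c = 2:10
Make b consistent. Multiply first ratio by 2: a:b = 2:12
Multiply second ratio by 6: b:c = 12:60
Now b = 12 in both, so a:b:c = 2:12:60
Therefore a:c = 2:60
Simplify by GCD: a:c = 1:30

1:30


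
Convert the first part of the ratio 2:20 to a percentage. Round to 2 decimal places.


Total parts = 2 + 20 = 22
First part fraction = 2/22
Percentage = (2/22) * 100
= 0.090909 * 100
= 9.09%

9.09


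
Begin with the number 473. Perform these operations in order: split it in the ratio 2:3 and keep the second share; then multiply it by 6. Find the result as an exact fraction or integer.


Start with 473.
Step 1: Split 2:3, second share = 473 * 3/5 = 1419/5
Step 2: Multiply by 6: 1419/5 * 6 = 8514/5
Final result = 8514/5

8514/5


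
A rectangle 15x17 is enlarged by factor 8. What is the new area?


Original dimensions: 15 x 17
Enlargement factor = 8
New width = 15 * 8 = 120
New height = 17 * 8 = 136
New area = 120 * 136 = 16320

16320


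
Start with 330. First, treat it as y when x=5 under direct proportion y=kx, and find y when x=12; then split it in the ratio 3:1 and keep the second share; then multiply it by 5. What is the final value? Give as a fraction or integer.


Start with 330.
Step 1: Direct prop: k = (330)/5; new y = k*12 = 330*12/5 = 792
Step 2: Split 3:1, second share = 792 * 1/4 = 198
Step 3: Multiply by 5: 198 * 5 = 990
Final result = 990

990


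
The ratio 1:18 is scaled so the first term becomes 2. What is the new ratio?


Original ratio: 1:18
First term target: 2
Scale factor = 2 / 1 = 2
Multiply second term: 18 * 2 = 36
Equivalent ratio = 2:36

2:36


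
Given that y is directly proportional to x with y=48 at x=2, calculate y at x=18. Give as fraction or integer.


Direct proportion: y = kx
Find k: k = 48/2 = 24
Compute y at x=18: y = 24 * 18
y = 432

432


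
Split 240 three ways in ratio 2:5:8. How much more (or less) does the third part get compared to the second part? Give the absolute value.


Total parts = 2 + 5 + 8 = 15
Value per part = 240 / 15 = 16
Shares: 2*16=32, 5*16=80, 8*16=128
Third share = 128, second share = 80
Difference = |128 - 80| = 48

48


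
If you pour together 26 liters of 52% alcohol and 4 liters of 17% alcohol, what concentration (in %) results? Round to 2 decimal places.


Solute in mixture 1 = 52% of 26 L = 26*52/100 = 338/25 L
Solute in mixture 2 = 17% of 4 L = 4*17/100 = 17/25 L
Total solute = 338/25 + 17/25 = 71/5 L
Total volume = 26 + 4 = 30 L
Final concentration = 71/5/30 * 100 = 47.33%

47.33


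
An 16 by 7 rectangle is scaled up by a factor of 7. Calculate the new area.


Original dimensions: 16 x 7
Enlargement factor = 7
New width = 16 * 7 = 112
New height = 7 * 7 = 49
New area = 112 * 49 = 5488

5488


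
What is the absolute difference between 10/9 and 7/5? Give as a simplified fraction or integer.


Simplify: 10/9 = 10/9 and 7/5 = 7/5
Find common denominator: LCD = 45
Convert: 50/45 and 63/45
Difference = |50 - 63|/45 = 13/45
Simplified = 13/45

13/45


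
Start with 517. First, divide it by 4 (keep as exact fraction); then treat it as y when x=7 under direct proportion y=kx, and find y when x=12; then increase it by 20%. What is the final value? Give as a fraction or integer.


Start with 517.
Step 1: Divide by 4: 517 / 4 = 517/4
Step 2: Direct prop: k = (517/4)/7; new y = k*12 = 517/4*12/7 = 1551/7
Step 3: Increase by 20%: 1551/7 * 120/100 = 9306/35
Final result = 9306/35

9306/35


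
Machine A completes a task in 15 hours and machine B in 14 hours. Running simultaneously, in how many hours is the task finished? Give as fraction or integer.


Rate of A = 1/15 job per hour
Rate of B = 1/14 job per hour
Combined rate = 1/15 + 1/14
Find common denominator: (14 + 15)/(15*14) = 29/210
Combined rate = 29/210 job per hour
Time together = 1 / (29/210) = 210/29 hours

210/29


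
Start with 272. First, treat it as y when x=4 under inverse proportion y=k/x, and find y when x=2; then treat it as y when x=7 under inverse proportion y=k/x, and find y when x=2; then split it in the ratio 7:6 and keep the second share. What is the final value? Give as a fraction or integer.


Start with 272.
Step 1: Inverse prop: k = (272)*4; new y = k/2 = 272*4/2 = 544
Step 2: Inverse prop: k = (544)*7; new y = k/2 = 544*7/2 = 1904
Step 3: Split 7:6, second share = 1904 * 6/13 = 11424/13
Final result = 11424/13

11424/13


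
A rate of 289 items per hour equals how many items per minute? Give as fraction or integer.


Converting from per hour to per minute
Rate = 289 items per hour
Divide by 60: 289/60
= 289/60 items per minute

289/60


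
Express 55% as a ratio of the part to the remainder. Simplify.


Part = 55%, Remainder = 45%
Ratio = 55:45
GCD(55, 45) = 5
Simplify: 11:9 = 11:9

11:9
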